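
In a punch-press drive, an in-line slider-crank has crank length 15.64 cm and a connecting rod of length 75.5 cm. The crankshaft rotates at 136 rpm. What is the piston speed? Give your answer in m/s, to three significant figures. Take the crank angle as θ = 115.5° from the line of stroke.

ω = 2π·136/60 = 14.24 rad/s
For an in-line slider-crank, x = r cosθ + √(L² − r² sin²θ), so v = −rω sinθ·[1 + r cosθ/√(L² − r² sin²θ)].
With r = 0.1564 m, L = 0.755 m, θ = 115.5°: √(L² − r² sin²θ) = 0.74169 m.
v = −0.1564·14.24·0.90259·[1 + 0.1564·-0.43051/0.74169] = -1.8279 m/s.
|v| = 1.8279 m/s.

1.83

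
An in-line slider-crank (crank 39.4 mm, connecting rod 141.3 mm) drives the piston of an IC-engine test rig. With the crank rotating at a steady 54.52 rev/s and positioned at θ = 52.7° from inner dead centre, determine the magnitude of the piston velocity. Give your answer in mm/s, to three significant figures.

12600

ω = 2π·54.5 = 342.6 rad/s
For an in-line slider-crank, x = r cosθ + √(L² − r² sin²θ), so v = −rω sinθ·[1 + r cosθ/√(L² − r² sin²θ)].
With r = 0.0394 m, L = 0.1413 m, θ = 52.7°: √(L² − r² sin²θ) = 0.13778 m.
v = −0.0394·342.6·0.79547·[1 + 0.0394·0.60599/0.13778] = -12.597 m/s.
|v| = 12.597 m/s = 12597 mm/s.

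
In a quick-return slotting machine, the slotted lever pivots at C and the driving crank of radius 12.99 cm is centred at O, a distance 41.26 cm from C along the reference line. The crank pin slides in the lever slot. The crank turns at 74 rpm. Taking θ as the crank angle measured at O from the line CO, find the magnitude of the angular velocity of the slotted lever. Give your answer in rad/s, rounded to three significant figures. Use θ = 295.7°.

1.33

ω = 7.749 rad/s (from 74 rpm).
Crank pin A relative to C: A = (d + r cosθ, r sinθ); lever angle φ = atan2(r sinθ, d + r cosθ).
Differentiating tanφ: φ̇ = rω(d cosθ + r)/(d² + r² + 2dr cosθ).
d² + r² + 2dr cosθ = |CA|² = 0.233598 m²;  d cosθ + r = +0.30883 m.
|ω_lever| = |0.1299·7.749·+0.30883| / 0.233598 = 1.3308 rad/s.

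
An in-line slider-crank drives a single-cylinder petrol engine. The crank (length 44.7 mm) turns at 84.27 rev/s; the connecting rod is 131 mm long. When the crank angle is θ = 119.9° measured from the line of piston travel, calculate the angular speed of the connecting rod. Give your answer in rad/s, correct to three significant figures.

ω = 529.5 rad/s (converted from 84.27 rev/s).
The rod makes angle φ with the slider axis where L sinφ = r sinθ; differentiating, L cosφ·φ̇ = r ω cosθ.
L cosφ = √(L² − r² sin²θ) = 0.12514 m.
|ω_rod| = r ω |cosθ| / √(L² − r² sin²θ) = 0.0447·529.5·0.49849/0.12514 = 94.282 rad/s.

94.3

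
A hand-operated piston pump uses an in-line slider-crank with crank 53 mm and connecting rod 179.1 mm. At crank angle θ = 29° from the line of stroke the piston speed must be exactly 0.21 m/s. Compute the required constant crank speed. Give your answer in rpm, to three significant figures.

61.9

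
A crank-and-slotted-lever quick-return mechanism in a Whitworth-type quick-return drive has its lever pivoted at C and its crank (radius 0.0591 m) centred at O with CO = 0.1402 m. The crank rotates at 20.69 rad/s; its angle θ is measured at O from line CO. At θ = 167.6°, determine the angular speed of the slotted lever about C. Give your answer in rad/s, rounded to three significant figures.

ω = 20.69 rad/s
Crank pin A relative to C: A = (d + r cosθ, r sinθ); lever angle φ = atan2(r sinθ, d + r cosθ).
Differentiating tanφ: φ̇ = rω(d cosθ + r)/(d² + r² + 2dr cosθ).
d² + r² + 2dr cosθ = |CA|² = 0.00696379 m²;  d cosθ + r = -0.077829 m.
|ω_lever| = |0.0591·20.69·-0.077829| / 0.00696379 = 13.666 rad/s.

13.7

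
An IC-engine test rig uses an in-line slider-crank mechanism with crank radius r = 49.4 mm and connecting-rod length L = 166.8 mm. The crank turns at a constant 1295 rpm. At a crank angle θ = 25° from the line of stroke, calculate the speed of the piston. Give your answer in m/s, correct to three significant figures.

3.60

ω = 2π·1295/60 = 135.6 rad/s
For an in-line slider-crank, x = r cosθ + √(L² − r² sin²θ), so v = −rω sinθ·[1 + r cosθ/√(L² − r² sin²θ)].
With r = 0.0494 m, L = 0.1668 m, θ = 25°: √(L² − r² sin²θ) = 0.16549 m.
v = −0.0494·135.6·0.42262·[1 + 0.0494·0.90631/0.16549] = -3.5972 m/s.
|v| = 3.5972 m/s.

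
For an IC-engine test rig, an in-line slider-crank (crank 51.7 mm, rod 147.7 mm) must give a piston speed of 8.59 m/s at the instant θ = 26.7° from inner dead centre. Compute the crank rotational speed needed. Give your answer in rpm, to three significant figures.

For an in-line slider-crank, |v_piston| = rω|sinθ|·[1 + r cosθ/√(L² − r² sin²θ)].
With r = 0.0517 m, L = 0.1477 m, θ = 26.7°: the bracketed kinematic factor |dx/dθ| = 0.030586 m.
ω = v/|dx/dθ| = 8.59/0.030586 = 280.85 rad/s.
N = 60ω/(2π) = 2681.9 rpm.

2680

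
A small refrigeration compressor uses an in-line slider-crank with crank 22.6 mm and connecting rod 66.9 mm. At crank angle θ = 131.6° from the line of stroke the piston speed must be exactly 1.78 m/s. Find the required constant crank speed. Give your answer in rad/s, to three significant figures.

137

For an in-line slider-crank, |v_piston| = rω|sinθ|·[1 + r cosθ/√(L² − r² sin²θ)].
With r = 0.0226 m, L = 0.0669 m, θ = 131.6°: the bracketed kinematic factor |dx/dθ| = 0.012983 m.
ω = v/|dx/dθ| = 1.78/0.012983 = 137.11 rad/s.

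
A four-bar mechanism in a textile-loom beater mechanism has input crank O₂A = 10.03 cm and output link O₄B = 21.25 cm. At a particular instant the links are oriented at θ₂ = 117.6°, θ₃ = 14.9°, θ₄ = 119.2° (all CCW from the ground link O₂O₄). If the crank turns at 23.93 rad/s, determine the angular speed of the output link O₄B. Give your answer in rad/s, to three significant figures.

ω₂ = 23.93 rad/s
Differentiating the loop-closure r₂e^{iθ₂}+r₃e^{iθ₃}=r₁+r₄e^{iθ₄} gives r₂ω₂e^{iθ₂}+r₃ω₃e^{iθ₃}=r₄ω₄e^{iθ₄}.
Eliminating the other unknown: ω₄ = r₂ω₂ sin(θ₂−θ₃) / [r₄ sin(θ₄−θ₃)].
Numerator sine = +0.97553; denominator sine = +0.96902.
Result = 0.1003·23.93·(+0.97553) / (0.2125·(+0.96902)) = +11.371 rad/s; magnitude 11.371 rad/s.

11.4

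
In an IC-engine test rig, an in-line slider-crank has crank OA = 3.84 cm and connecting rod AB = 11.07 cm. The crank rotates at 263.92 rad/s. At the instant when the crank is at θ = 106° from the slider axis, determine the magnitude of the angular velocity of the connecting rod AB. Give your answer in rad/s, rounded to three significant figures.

26.8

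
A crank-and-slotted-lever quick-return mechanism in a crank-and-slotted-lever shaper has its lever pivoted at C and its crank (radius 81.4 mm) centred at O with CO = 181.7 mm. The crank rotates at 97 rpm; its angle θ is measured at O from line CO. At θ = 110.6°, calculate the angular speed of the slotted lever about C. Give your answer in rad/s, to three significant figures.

0.494

ω = 10.16 rad/s (from 97 rpm).
Crank pin A relative to C: A = (d + r cosθ, r sinθ); lever angle φ = atan2(r sinθ, d + r cosθ).
Differentiating tanφ: φ̇ = rω(d cosθ + r)/(d² + r² + 2dr cosθ).
d² + r² + 2dr cosθ = |CA|² = 0.0292331 m²;  d cosθ + r = +0.01747 m.
|ω_lever| = |0.0814·10.16·+0.01747| / 0.0292331 = 0.49414 rad/s.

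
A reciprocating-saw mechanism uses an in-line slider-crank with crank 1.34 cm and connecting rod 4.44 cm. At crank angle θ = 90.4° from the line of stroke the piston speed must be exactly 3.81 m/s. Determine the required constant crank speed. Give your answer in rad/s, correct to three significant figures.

285

For an in-line slider-crank, |v_piston| = rω|sinθ|·[1 + r cosθ/√(L² − r² sin²θ)].
With r = 0.0134 m, L = 0.0444 m, θ = 90.4°: the bracketed kinematic factor |dx/dθ| = 0.01337 m.
ω = v/|dx/dθ| = 3.81/0.01337 = 284.97 rad/s.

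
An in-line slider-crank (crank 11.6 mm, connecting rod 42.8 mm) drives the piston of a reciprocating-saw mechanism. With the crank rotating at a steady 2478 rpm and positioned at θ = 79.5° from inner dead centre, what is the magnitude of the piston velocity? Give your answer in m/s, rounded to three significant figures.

ω = 2π·2478/60 = 259.5 rad/s
For an in-line slider-crank, x = r cosθ + √(L² − r² sin²θ), so v = −rω sinθ·[1 + r cosθ/√(L² − r² sin²θ)].
With r = 0.0116 m, L = 0.0428 m, θ = 79.5°: √(L² − r² sin²θ) = 0.041252 m.
v = −0.0116·259.5·0.98325·[1 + 0.0116·0.18224/0.041252] = -3.1114 m/s.
|v| = 3.1114 m/s.

3.11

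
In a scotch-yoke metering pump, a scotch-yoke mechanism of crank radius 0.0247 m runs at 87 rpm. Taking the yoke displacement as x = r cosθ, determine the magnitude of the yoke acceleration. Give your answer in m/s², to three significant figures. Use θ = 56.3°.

1.14

ω = 9.111 rad/s (from 87 rpm).
x = r cosθ ⇒ ẍ = −rω² cosθ (ω constant).
|a| = rω²|cosθ| = 0.0247·(9.111)²·|cos 56.3°| = 1.1375 m/s².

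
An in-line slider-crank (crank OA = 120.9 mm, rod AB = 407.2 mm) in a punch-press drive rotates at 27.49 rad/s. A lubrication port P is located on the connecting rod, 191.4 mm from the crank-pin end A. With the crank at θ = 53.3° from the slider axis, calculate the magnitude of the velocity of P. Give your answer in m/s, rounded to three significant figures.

ω = 27.49 rad/s.  Crank-pin speed |V_A| = rω = 3.3235 m/s, perpendicular to OA.
Rod angle: sinφ = −(r/L) sinθ ⇒ φ = -13.772°; ω_rod = −rω cosθ/√(L²−r²sin²θ) = -5.0222 rad/s.
V_P = V_A + ω_rod × AP, with AP = 0.1914 m along the rod.
Components: V_Px = −rω sinθ − a·ω_rod·sinφ = -2.8936 m/s;  V_Py = rω cosθ + a·ω_rod·cosφ = +1.0526 m/s.
|V_P| = √(V_Px² + V_Py²) = 3.0791 m/s.

3.08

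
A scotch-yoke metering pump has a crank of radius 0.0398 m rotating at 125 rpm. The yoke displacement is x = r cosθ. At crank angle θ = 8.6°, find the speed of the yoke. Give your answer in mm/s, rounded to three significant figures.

77.9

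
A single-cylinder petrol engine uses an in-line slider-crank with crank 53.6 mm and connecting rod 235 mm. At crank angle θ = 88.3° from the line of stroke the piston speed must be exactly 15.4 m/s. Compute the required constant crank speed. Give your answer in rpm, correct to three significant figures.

For an in-line slider-crank, |v_piston| = rω|sinθ|·[1 + r cosθ/√(L² − r² sin²θ)].
With r = 0.0536 m, L = 0.235 m, θ = 88.3°: the bracketed kinematic factor |dx/dθ| = 0.053949 m.
ω = v/|dx/dθ| = 15.4/0.053949 = 285.46 rad/s.
N = 60ω/(2π) = 2725.9 rpm.

2730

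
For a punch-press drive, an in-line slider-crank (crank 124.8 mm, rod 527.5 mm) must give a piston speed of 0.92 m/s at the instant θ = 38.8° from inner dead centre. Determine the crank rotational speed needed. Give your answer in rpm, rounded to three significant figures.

For an in-line slider-crank, |v_piston| = rω|sinθ|·[1 + r cosθ/√(L² − r² sin²θ)].
With r = 0.1248 m, L = 0.5275 m, θ = 38.8°: the bracketed kinematic factor |dx/dθ| = 0.09278 m.
ω = v/|dx/dθ| = 0.92/0.09278 = 9.9159 rad/s.
N = 60ω/(2π) = 94.69 rpm.

94.7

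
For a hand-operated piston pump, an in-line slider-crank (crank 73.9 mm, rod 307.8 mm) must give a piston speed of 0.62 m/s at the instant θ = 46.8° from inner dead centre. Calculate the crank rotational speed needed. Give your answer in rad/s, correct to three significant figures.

For an in-line slider-crank, |v_piston| = rω|sinθ|·[1 + r cosθ/√(L² − r² sin²θ)].
With r = 0.0739 m, L = 0.3078 m, θ = 46.8°: the bracketed kinematic factor |dx/dθ| = 0.062863 m.
ω = v/|dx/dθ| = 0.62/0.062863 = 9.8626 rad/s.

9.86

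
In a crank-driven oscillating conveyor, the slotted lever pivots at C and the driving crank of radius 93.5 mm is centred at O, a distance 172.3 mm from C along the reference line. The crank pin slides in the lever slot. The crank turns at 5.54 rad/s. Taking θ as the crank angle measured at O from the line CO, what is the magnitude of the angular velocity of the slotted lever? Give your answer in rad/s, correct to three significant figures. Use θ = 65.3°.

1.65

ω = 5.54 rad/s
Crank pin A relative to C: A = (d + r cosθ, r sinθ); lever angle φ = atan2(r sinθ, d + r cosθ).
Differentiating tanφ: φ̇ = rω(d cosθ + r)/(d² + r² + 2dr cosθ).
d² + r² + 2dr cosθ = |CA|² = 0.0518933 m²;  d cosθ + r = +0.1655 m.
|ω_lever| = |0.0935·5.54·+0.1655| / 0.0518933 = 1.652 rad/s.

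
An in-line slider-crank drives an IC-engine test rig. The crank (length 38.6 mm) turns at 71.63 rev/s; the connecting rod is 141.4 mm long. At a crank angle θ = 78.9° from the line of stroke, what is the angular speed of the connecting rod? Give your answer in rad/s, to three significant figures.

24.6

ω = 450.1 rad/s (converted from 71.63 rev/s).
The rod makes angle φ with the slider axis where L sinφ = r sinθ; differentiating, L cosφ·φ̇ = r ω cosθ.
L cosφ = √(L² − r² sin²θ) = 0.13623 m.
|ω_rod| = r ω |cosθ| / √(L² − r² sin²θ) = 0.0386·450.1·0.19252/0.13623 = 24.551 rad/s.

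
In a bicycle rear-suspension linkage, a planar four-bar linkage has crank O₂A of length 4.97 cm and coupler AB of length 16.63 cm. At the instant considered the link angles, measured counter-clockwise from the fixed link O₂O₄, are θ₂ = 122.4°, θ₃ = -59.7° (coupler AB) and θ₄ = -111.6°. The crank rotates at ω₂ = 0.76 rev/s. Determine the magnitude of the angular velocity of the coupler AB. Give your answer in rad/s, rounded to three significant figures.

1.47

ω₂ = 4.775 rad/s (from 0.76 rev/s).
Differentiating the loop-closure r₂e^{iθ₂}+r₃e^{iθ₃}=r₁+r₄e^{iθ₄} gives r₂ω₂e^{iθ₂}+r₃ω₃e^{iθ₃}=r₄ω₄e^{iθ₄}.
Eliminating the other unknown: ω₃ = r₂ω₂ sin(θ₄−θ₂) / [r₃ sin(θ₃−θ₄)].
Numerator sine = +0.80902; denominator sine = +0.78694.
Result = 0.0497·4.775·(+0.80902) / (0.1663·(+0.78694)) = +1.4672 rad/s; magnitude 1.4672 rad/s.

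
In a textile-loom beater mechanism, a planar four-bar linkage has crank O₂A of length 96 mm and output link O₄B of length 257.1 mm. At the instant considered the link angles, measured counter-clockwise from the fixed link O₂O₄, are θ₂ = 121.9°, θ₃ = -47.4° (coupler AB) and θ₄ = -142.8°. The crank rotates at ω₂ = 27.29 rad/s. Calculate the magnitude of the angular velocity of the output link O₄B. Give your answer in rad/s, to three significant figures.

ω₂ = 27.29 rad/s
Differentiating the loop-closure r₂e^{iθ₂}+r₃e^{iθ₃}=r₁+r₄e^{iθ₄} gives r₂ω₂e^{iθ₂}+r₃ω₃e^{iθ₃}=r₄ω₄e^{iθ₄}.
Eliminating the other unknown: ω₄ = r₂ω₂ sin(θ₂−θ₃) / [r₄ sin(θ₄−θ₃)].
Numerator sine = +0.18567; denominator sine = -0.99556.
Result = 0.096·27.29·(+0.18567) / (0.2571·(-0.99556)) = -1.9004 rad/s; magnitude 1.9004 rad/s.

1.90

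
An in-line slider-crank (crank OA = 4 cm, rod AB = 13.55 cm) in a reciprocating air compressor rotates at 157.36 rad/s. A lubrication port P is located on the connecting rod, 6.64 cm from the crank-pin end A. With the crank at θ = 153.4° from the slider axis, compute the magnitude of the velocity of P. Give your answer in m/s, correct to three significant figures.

ω = 157.4 rad/s.  Crank-pin speed |V_A| = rω = 6.2944 m/s, perpendicular to OA.
Rod angle: sinφ = −(r/L) sinθ ⇒ φ = -7.596°; ω_rod = −rω cosθ/√(L²−r²sin²θ) = +41.904 rad/s.
V_P = V_A + ω_rod × AP, with AP = 0.0664 m along the rod.
Components: V_Px = −rω sinθ − a·ω_rod·sinφ = -2.4506 m/s;  V_Py = rω cosθ + a·ω_rod·cosφ = -2.8702 m/s.
|V_P| = √(V_Px² + V_Py²) = 3.774 m/s.

3.77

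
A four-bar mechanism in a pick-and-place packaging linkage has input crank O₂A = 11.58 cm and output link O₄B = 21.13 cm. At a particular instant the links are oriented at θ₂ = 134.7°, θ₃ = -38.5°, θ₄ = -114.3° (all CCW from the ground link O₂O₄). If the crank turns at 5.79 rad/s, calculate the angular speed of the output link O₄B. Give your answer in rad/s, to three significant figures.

0.388

ω₂ = 5.79 rad/s
Differentiating the loop-closure r₂e^{iθ₂}+r₃e^{iθ₃}=r₁+r₄e^{iθ₄} gives r₂ω₂e^{iθ₂}+r₃ω₃e^{iθ₃}=r₄ω₄e^{iθ₄}.
Eliminating the other unknown: ω₄ = r₂ω₂ sin(θ₂−θ₃) / [r₄ sin(θ₄−θ₃)].
Numerator sine = +0.11840; denominator sine = -0.96945.
Result = 0.1158·5.79·(+0.11840) / (0.2113·(-0.96945)) = -0.38755 rad/s; magnitude 0.38755 rad/s.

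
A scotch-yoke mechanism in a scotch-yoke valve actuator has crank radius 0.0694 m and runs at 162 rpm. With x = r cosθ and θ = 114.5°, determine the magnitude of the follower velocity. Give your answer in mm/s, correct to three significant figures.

1070

ω = 16.96 rad/s (from 162 rpm).
x = r cosθ ⇒ ẋ = −rω sinθ.
|v| = rω|sinθ| = 0.0694·16.96·|sin 114.5°| = 1.0713 m/s = 1071.3 mm/s.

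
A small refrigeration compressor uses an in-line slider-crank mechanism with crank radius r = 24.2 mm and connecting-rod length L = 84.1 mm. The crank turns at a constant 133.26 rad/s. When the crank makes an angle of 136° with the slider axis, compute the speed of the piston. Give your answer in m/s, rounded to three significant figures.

ω = 133.3 rad/s
For an in-line slider-crank, x = r cosθ + √(L² − r² sin²θ), so v = −rω sinθ·[1 + r cosθ/√(L² − r² sin²θ)].
With r = 0.0242 m, L = 0.0841 m, θ = 136°: √(L² − r² sin²θ) = 0.082403 m.
v = −0.0242·133.3·0.69466·[1 + 0.0242·-0.71934/0.082403] = -1.7669 m/s.
|v| = 1.7669 m/s.

1.77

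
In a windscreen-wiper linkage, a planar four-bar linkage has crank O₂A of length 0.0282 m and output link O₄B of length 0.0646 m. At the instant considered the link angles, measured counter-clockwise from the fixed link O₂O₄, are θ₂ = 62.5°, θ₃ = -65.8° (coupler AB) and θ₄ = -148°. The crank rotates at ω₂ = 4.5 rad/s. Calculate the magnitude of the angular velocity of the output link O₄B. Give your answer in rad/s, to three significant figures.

1.56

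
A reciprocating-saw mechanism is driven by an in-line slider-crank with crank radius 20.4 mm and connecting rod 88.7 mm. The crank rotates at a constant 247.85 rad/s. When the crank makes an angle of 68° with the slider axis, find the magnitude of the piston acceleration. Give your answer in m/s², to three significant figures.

259

ω = 247.8 rad/s
x(θ) = r cosθ + √(L² − r² sin²θ); with ω constant, a = ω²·d²x/dθ².
d²x/dθ² = −r cosθ − r²(cos2θ)/√u − r⁴ sin²2θ/(4u^{3/2}),  u = L² − r² sin²θ = 0.00750993 m².
Substituting r = 0.0204 m, L = 0.0887 m, θ = 68°: d²x/dθ² = -0.0042196 m.
a = ω²·d²x/dθ² = (247.8)²·(-0.0042196) = -259.21 m/s²;  |a| = 259.21 m/s².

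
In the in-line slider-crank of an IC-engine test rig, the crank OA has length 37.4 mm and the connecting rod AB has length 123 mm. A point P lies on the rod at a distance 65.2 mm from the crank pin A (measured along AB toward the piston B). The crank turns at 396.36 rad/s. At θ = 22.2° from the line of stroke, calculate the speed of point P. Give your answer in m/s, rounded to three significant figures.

9.12

ω = 396.4 rad/s.  Crank-pin speed |V_A| = rω = 14.824 m/s, perpendicular to OA.
Rod angle: sinφ = −(r/L) sinθ ⇒ φ = -6.597°; ω_rod = −rω cosθ/√(L²−r²sin²θ) = -112.33 rad/s.
V_P = V_A + ω_rod × AP, with AP = 0.0652 m along the rod.
Components: V_Px = −rω sinθ − a·ω_rod·sinφ = -6.4425 m/s;  V_Py = rω cosθ + a·ω_rod·cosφ = +6.4496 m/s.
|V_P| = √(V_Px² + V_Py²) = 9.1161 m/s.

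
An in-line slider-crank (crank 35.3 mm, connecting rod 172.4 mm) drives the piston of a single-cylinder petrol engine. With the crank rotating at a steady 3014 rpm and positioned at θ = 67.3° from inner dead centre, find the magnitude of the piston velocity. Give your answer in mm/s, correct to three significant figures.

11100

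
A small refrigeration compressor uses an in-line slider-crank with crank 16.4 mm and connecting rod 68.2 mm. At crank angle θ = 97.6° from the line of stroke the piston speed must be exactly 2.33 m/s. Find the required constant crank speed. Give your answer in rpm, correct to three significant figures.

1420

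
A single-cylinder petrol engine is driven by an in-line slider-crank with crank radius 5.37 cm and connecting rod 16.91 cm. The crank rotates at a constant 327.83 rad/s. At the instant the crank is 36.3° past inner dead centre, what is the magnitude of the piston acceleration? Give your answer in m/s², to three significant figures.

ω = 327.8 rad/s
x(θ) = r cosθ + √(L² − r² sin²θ); with ω constant, a = ω²·d²x/dθ².
d²x/dθ² = −r cosθ − r²(cos2θ)/√u − r⁴ sin²2θ/(4u^{3/2}),  u = L² − r² sin²θ = 0.0275841 m².
Substituting r = 0.0537 m, L = 0.1691 m, θ = 36.3°: d²x/dθ² = -0.048884 m.
a = ω²·d²x/dθ² = (327.8)²·(-0.048884) = -5253.7 m/s²;  |a| = 5253.7 m/s².

5250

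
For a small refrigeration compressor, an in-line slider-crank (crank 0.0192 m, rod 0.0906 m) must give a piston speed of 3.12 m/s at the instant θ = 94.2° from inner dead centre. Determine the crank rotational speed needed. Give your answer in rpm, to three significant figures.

1580

For an in-line slider-crank, |v_piston| = rω|sinθ|·[1 + r cosθ/√(L² − r² sin²θ)].
With r = 0.0192 m, L = 0.0906 m, θ = 94.2°: the bracketed kinematic factor |dx/dθ| = 0.018844 m.
ω = v/|dx/dθ| = 3.12/0.018844 = 165.57 rad/s.
N = 60ω/(2π) = 1581 rpm.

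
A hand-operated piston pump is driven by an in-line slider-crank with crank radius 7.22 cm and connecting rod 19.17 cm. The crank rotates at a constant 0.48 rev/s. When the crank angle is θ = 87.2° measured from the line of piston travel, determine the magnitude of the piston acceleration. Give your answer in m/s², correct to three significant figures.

ω = 2π·0.48 = 3.016 rad/s
x(θ) = r cosθ + √(L² − r² sin²θ); with ω constant, a = ω²·d²x/dθ².
d²x/dθ² = −r cosθ − r²(cos2θ)/√u − r⁴ sin²2θ/(4u^{3/2}),  u = L² − r² sin²θ = 0.0315485 m².
Substituting r = 0.0722 m, L = 0.1917 m, θ = 87.2°: d²x/dθ² = +0.02567 m.
a = ω²·d²x/dθ² = (3.016)²·(+0.02567) = +0.23349 m/s²;  |a| = 0.23349 m/s².

0.233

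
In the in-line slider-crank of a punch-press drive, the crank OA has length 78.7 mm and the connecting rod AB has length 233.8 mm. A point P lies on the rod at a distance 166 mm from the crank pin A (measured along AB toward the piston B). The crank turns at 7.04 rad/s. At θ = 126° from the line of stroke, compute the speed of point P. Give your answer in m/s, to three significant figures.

ω = 7.04 rad/s.  Crank-pin speed |V_A| = rω = 0.55405 m/s, perpendicular to OA.
Rod angle: sinφ = −(r/L) sinθ ⇒ φ = -15.803°; ω_rod = −rω cosθ/√(L²−r²sin²θ) = +1.4476 rad/s.
V_P = V_A + ω_rod × AP, with AP = 0.166 m along the rod.
Components: V_Px = −rω sinθ − a·ω_rod·sinφ = -0.38279 m/s;  V_Py = rω cosθ + a·ω_rod·cosφ = -0.094439 m/s.
|V_P| = √(V_Px² + V_Py²) = 0.39427 m/s.

0.394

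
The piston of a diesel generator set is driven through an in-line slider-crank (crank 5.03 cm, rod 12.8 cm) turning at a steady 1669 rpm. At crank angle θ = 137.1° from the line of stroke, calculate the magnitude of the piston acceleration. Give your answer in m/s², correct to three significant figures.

1050

ω = 2π·1669/60 = 174.8 rad/s
x(θ) = r cosθ + √(L² − r² sin²θ); with ω constant, a = ω²·d²x/dθ².
d²x/dθ² = −r cosθ − r²(cos2θ)/√u − r⁴ sin²2θ/(4u^{3/2}),  u = L² − r² sin²θ = 0.0152116 m².
Substituting r = 0.0503 m, L = 0.128 m, θ = 137.1°: d²x/dθ² = +0.034496 m.
a = ω²·d²x/dθ² = (174.8)²·(+0.034496) = +1053.8 m/s²;  |a| = 1053.8 m/s².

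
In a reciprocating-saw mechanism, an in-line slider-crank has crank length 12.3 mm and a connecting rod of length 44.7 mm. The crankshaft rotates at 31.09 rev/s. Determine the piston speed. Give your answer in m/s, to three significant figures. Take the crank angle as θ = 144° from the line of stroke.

ω = 2π·31.1 = 195.3 rad/s
For an in-line slider-crank, x = r cosθ + √(L² − r² sin²θ), so v = −rω sinθ·[1 + r cosθ/√(L² − r² sin²θ)].
With r = 0.0123 m, L = 0.0447 m, θ = 144°: √(L² − r² sin²θ) = 0.044111 m.
v = −0.0123·195.3·0.58779·[1 + 0.0123·-0.80902/0.044111] = -1.0937 m/s.
|v| = 1.0937 m/s.

1.09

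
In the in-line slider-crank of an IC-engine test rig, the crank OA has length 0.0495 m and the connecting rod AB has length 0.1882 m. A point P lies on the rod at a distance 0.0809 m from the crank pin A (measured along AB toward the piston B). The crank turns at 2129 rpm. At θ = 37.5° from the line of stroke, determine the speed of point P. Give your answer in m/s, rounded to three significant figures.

8.87

ω = 222.9 rad/s.  Crank-pin speed |V_A| = rω = 11.036 m/s, perpendicular to OA.
Rod angle: sinφ = −(r/L) sinθ ⇒ φ = -9.214°; ω_rod = −rω cosθ/√(L²−r²sin²θ) = -47.13 rad/s.
V_P = V_A + ω_rod × AP, with AP = 0.0809 m along the rod.
Components: V_Px = −rω sinθ − a·ω_rod·sinφ = -7.3287 m/s;  V_Py = rω cosθ + a·ω_rod·cosφ = +4.9918 m/s.
|V_P| = √(V_Px² + V_Py²) = 8.8673 m/s.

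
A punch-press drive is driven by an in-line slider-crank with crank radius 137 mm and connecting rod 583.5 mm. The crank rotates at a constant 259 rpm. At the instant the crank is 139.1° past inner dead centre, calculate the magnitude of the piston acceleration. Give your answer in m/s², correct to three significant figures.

72.4

ω = 2π·259/60 = 27.12 rad/s
x(θ) = r cosθ + √(L² − r² sin²θ); with ω constant, a = ω²·d²x/dθ².
d²x/dθ² = −r cosθ − r²(cos2θ)/√u − r⁴ sin²2θ/(4u^{3/2}),  u = L² − r² sin²θ = 0.332426 m².
Substituting r = 0.137 m, L = 0.5835 m, θ = 139.1°: d²x/dθ² = +0.098459 m.
a = ω²·d²x/dθ² = (27.12)²·(+0.098459) = +72.429 m/s²;  |a| = 72.429 m/s².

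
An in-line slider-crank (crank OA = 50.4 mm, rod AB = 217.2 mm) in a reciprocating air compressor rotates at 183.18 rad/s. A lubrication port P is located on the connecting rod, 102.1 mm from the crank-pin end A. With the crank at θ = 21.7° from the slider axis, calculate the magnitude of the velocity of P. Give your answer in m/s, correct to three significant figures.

ω = 183.2 rad/s.  Crank-pin speed |V_A| = rω = 9.2323 m/s, perpendicular to OA.
Rod angle: sinφ = −(r/L) sinθ ⇒ φ = -4.922°; ω_rod = −rω cosθ/√(L²−r²sin²θ) = -39.64 rad/s.
V_P = V_A + ω_rod × AP, with AP = 0.1021 m along the rod.
Components: V_Px = −rω sinθ − a·ω_rod·sinφ = -3.7608 m/s;  V_Py = rω cosθ + a·ω_rod·cosφ = +4.5457 m/s.
|V_P| = √(V_Px² + V_Py²) = 5.8998 m/s.

5.90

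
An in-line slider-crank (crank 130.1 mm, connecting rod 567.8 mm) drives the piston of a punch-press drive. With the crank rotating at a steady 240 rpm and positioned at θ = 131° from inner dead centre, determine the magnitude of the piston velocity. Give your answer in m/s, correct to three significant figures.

2.09

ω = 2π·240/60 = 25.13 rad/s
For an in-line slider-crank, x = r cosθ + √(L² − r² sin²θ), so v = −rω sinθ·[1 + r cosθ/√(L² − r² sin²θ)].
With r = 0.1301 m, L = 0.5678 m, θ = 131°: √(L² − r² sin²θ) = 0.55925 m.
v = −0.1301·25.13·0.75471·[1 + 0.1301·-0.65606/0.55925] = -2.0911 m/s.
|v| = 2.0911 m/s.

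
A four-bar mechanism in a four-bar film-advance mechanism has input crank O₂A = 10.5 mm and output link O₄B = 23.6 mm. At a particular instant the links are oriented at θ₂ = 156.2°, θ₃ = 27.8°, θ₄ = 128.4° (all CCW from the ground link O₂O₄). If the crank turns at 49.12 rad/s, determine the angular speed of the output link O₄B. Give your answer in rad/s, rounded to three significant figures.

17.4

ω₂ = 49.12 rad/s
Differentiating the loop-closure r₂e^{iθ₂}+r₃e^{iθ₃}=r₁+r₄e^{iθ₄} gives r₂ω₂e^{iθ₂}+r₃ω₃e^{iθ₃}=r₄ω₄e^{iθ₄}.
Eliminating the other unknown: ω₄ = r₂ω₂ sin(θ₂−θ₃) / [r₄ sin(θ₄−θ₃)].
Numerator sine = +0.78369; denominator sine = +0.98294.
Result = 0.0105·49.12·(+0.78369) / (0.0236·(+0.98294)) = +17.424 rad/s; magnitude 17.424 rad/s.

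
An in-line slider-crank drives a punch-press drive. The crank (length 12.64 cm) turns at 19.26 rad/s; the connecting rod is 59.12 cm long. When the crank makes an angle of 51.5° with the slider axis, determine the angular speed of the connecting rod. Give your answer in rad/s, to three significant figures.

2.60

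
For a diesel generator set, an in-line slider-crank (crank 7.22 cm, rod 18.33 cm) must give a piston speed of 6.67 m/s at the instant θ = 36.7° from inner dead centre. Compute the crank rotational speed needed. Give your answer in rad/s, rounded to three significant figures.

For an in-line slider-crank, |v_piston| = rω|sinθ|·[1 + r cosθ/√(L² − r² sin²θ)].
With r = 0.0722 m, L = 0.1833 m, θ = 36.7°: the bracketed kinematic factor |dx/dθ| = 0.057169 m.
ω = v/|dx/dθ| = 6.67/0.057169 = 116.67 rad/s.

117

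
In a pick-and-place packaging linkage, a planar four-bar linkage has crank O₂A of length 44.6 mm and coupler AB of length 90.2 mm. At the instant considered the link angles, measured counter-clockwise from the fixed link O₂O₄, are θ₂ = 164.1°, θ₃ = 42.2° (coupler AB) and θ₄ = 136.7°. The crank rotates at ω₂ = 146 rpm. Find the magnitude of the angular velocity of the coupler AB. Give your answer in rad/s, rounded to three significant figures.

ω₂ = 15.29 rad/s (from 146 rpm).
Differentiating the loop-closure r₂e^{iθ₂}+r₃e^{iθ₃}=r₁+r₄e^{iθ₄} gives r₂ω₂e^{iθ₂}+r₃ω₃e^{iθ₃}=r₄ω₄e^{iθ₄}.
Eliminating the other unknown: ω₃ = r₂ω₂ sin(θ₄−θ₂) / [r₃ sin(θ₃−θ₄)].
Numerator sine = -0.46020; denominator sine = -0.99692.
Result = 0.0446·15.29·(-0.46020) / (0.0902·(-0.99692)) = +3.4898 rad/s; magnitude 3.4898 rad/s.

3.49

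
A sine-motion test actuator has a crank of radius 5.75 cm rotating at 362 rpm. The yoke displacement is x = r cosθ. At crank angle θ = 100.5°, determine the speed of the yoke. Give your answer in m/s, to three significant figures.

2.14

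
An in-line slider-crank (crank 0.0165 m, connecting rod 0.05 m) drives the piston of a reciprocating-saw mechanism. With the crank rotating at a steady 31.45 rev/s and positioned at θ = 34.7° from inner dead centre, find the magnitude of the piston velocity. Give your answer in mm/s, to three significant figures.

2370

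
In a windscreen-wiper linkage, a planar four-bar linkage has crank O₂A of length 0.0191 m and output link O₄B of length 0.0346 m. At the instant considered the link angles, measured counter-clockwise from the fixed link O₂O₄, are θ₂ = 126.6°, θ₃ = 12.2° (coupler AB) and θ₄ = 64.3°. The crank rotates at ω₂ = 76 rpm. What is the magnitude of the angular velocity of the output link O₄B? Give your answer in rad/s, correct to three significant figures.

5.07

ω₂ = 7.959 rad/s (from 76 rpm).
Differentiating the loop-closure r₂e^{iθ₂}+r₃e^{iθ₃}=r₁+r₄e^{iθ₄} gives r₂ω₂e^{iθ₂}+r₃ω₃e^{iθ₃}=r₄ω₄e^{iθ₄}.
Eliminating the other unknown: ω₄ = r₂ω₂ sin(θ₂−θ₃) / [r₄ sin(θ₄−θ₃)].
Numerator sine = +0.91068; denominator sine = +0.78908.
Result = 0.0191·7.959·(+0.91068) / (0.0346·(+0.78908)) = +5.0704 rad/s; magnitude 5.0704 rad/s.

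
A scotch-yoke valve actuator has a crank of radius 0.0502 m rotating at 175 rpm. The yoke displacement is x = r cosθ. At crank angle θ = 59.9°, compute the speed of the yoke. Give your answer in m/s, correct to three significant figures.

0.796

ω = 18.33 rad/s (from 175 rpm).
x = r cosθ ⇒ ẋ = −rω sinθ.
|v| = rω|sinθ| = 0.0502·18.33·|sin 59.9°| = 0.79591 m/s.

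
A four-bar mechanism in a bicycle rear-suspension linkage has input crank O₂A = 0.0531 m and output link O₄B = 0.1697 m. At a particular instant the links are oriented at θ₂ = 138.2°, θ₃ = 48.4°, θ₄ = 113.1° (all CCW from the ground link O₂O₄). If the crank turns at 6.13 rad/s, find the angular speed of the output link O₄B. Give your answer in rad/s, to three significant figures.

2.12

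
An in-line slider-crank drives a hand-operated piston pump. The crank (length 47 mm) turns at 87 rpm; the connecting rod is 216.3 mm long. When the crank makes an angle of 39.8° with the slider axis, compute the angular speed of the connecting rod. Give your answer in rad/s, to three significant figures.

1.54

ω = 9.111 rad/s (converted from 87 rpm).
The rod makes angle φ with the slider axis where L sinφ = r sinθ; differentiating, L cosφ·φ̇ = r ω cosθ.
L cosφ = √(L² − r² sin²θ) = 0.2142 m.
|ω_rod| = r ω |cosθ| / √(L² − r² sin²θ) = 0.047·9.111·0.76828/0.2142 = 1.5359 rad/s.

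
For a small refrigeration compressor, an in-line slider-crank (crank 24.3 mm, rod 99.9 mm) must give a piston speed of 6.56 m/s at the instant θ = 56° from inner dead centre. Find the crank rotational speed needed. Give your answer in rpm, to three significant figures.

For an in-line slider-crank, |v_piston| = rω|sinθ|·[1 + r cosθ/√(L² − r² sin²θ)].
With r = 0.0243 m, L = 0.0999 m, θ = 56°: the bracketed kinematic factor |dx/dθ| = 0.022943 m.
ω = v/|dx/dθ| = 6.56/0.022943 = 285.92 rad/s.
N = 60ω/(2π) = 2730.4 rpm.

2730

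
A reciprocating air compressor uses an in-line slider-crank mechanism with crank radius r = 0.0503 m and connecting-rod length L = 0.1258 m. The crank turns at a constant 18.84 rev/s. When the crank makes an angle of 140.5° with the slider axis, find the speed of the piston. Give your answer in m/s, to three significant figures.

ω = 2π·18.8 = 118.4 rad/s
For an in-line slider-crank, x = r cosθ + √(L² − r² sin²θ), so v = −rω sinθ·[1 + r cosθ/√(L² − r² sin²θ)].
With r = 0.0503 m, L = 0.1258 m, θ = 140.5°: √(L² − r² sin²θ) = 0.12166 m.
v = −0.0503·118.4·0.63608·[1 + 0.0503·-0.77162/0.12166] = -2.5791 m/s.
|v| = 2.5791 m/s.

2.58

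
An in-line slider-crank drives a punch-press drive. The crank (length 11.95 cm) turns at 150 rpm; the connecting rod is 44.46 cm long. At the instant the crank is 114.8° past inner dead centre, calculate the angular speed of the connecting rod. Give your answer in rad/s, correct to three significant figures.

ω = 15.71 rad/s (converted from 150 rpm).
The rod makes angle φ with the slider axis where L sinφ = r sinθ; differentiating, L cosφ·φ̇ = r ω cosθ.
L cosφ = √(L² − r² sin²θ) = 0.43116 m.
|ω_rod| = r ω |cosθ| / √(L² − r² sin²θ) = 0.1195·15.71·0.41945/0.43116 = 1.8261 rad/s.

1.83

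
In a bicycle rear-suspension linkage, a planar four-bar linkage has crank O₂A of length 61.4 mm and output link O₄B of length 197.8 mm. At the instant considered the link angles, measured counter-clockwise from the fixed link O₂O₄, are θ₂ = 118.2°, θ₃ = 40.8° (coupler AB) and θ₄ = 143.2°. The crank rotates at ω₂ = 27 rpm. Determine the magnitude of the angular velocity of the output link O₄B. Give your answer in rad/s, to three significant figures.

0.877

ω₂ = 2.827 rad/s (from 27 rpm).
Differentiating the loop-closure r₂e^{iθ₂}+r₃e^{iθ₃}=r₁+r₄e^{iθ₄} gives r₂ω₂e^{iθ₂}+r₃ω₃e^{iθ₃}=r₄ω₄e^{iθ₄}.
Eliminating the other unknown: ω₄ = r₂ω₂ sin(θ₂−θ₃) / [r₄ sin(θ₄−θ₃)].
Numerator sine = +0.97592; denominator sine = +0.97667.
Result = 0.0614·2.827·(+0.97592) / (0.1978·(+0.97667)) = +0.877 rad/s; magnitude 0.877 rad/s.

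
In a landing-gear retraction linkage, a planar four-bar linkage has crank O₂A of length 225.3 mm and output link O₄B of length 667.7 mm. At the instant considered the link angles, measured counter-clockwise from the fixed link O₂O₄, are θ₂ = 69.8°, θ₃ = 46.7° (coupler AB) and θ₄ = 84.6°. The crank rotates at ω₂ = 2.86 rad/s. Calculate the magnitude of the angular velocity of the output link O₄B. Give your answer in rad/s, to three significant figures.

ω₂ = 2.86 rad/s
Differentiating the loop-closure r₂e^{iθ₂}+r₃e^{iθ₃}=r₁+r₄e^{iθ₄} gives r₂ω₂e^{iθ₂}+r₃ω₃e^{iθ₃}=r₄ω₄e^{iθ₄}.
Eliminating the other unknown: ω₄ = r₂ω₂ sin(θ₂−θ₃) / [r₄ sin(θ₄−θ₃)].
Numerator sine = +0.39234; denominator sine = +0.61429.
Result = 0.2253·2.86·(+0.39234) / (0.6677·(+0.61429)) = +0.61636 rad/s; magnitude 0.61636 rad/s.

0.616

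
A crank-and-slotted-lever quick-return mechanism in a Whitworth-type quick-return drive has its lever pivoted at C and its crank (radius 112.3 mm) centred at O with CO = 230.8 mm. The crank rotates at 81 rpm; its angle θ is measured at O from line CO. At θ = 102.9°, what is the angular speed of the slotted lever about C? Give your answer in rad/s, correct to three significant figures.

1.07

ω = 8.482 rad/s (from 81 rpm).
Crank pin A relative to C: A = (d + r cosθ, r sinθ); lever angle φ = atan2(r sinθ, d + r cosθ).
Differentiating tanφ: φ̇ = rω(d cosθ + r)/(d² + r² + 2dr cosθ).
d² + r² + 2dr cosθ = |CA|² = 0.0543072 m²;  d cosθ + r = +0.060774 m.
|ω_lever| = |0.1123·8.482·+0.060774| / 0.0543072 = 1.066 rad/s.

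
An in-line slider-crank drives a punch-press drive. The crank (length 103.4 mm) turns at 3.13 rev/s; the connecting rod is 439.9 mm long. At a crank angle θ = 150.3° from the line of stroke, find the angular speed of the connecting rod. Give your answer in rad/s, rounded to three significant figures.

4.04

ω = 19.67 rad/s (converted from 3.13 rev/s).
The rod makes angle φ with the slider axis where L sinφ = r sinθ; differentiating, L cosφ·φ̇ = r ω cosθ.
L cosφ = √(L² − r² sin²θ) = 0.43691 m.
|ω_rod| = r ω |cosθ| / √(L² − r² sin²θ) = 0.1034·19.67·0.86863/0.43691 = 4.0429 rad/s.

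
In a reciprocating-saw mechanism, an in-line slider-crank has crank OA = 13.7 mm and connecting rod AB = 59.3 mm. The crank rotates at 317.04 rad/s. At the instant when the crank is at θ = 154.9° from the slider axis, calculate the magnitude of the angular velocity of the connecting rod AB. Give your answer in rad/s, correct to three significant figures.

ω = 317 rad/s
The rod makes angle φ with the slider axis where L sinφ = r sinθ; differentiating, L cosφ·φ̇ = r ω cosθ.
L cosφ = √(L² − r² sin²θ) = 0.059015 m.
|ω_rod| = r ω |cosθ| / √(L² − r² sin²θ) = 0.0137·317·0.90557/0.059015 = 66.65 rad/s.

66.6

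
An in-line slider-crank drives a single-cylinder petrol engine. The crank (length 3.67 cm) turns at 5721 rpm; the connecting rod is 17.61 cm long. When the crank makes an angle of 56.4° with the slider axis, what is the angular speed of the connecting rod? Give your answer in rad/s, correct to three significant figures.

ω = 599.1 rad/s (converted from 5721 rpm).
The rod makes angle φ with the slider axis where L sinφ = r sinθ; differentiating, L cosφ·φ̇ = r ω cosθ.
L cosφ = √(L² − r² sin²θ) = 0.17343 m.
|ω_rod| = r ω |cosθ| / √(L² − r² sin²θ) = 0.0367·599.1·0.55339/0.17343 = 70.159 rad/s.

70.2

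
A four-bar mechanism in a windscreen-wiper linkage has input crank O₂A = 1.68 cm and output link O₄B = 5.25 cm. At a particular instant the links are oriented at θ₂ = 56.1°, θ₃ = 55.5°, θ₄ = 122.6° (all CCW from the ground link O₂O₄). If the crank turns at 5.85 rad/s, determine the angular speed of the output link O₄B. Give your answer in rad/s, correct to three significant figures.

0.0213

ω₂ = 5.85 rad/s
Differentiating the loop-closure r₂e^{iθ₂}+r₃e^{iθ₃}=r₁+r₄e^{iθ₄} gives r₂ω₂e^{iθ₂}+r₃ω₃e^{iθ₃}=r₄ω₄e^{iθ₄}.
Eliminating the other unknown: ω₄ = r₂ω₂ sin(θ₂−θ₃) / [r₄ sin(θ₄−θ₃)].
Numerator sine = +0.01047; denominator sine = +0.92119.
Result = 0.0168·5.85·(+0.01047) / (0.0525·(+0.92119)) = +0.02128 rad/s; magnitude 0.02128 rad/s.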